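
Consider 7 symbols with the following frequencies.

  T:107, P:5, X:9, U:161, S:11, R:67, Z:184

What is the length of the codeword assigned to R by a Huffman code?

3

Huffman merges, smallest pair first:
P(5) + X(9) → 14
S(11) + 14 → 25
25 + R(67) → 92
92 + T(107) → 199
U(161) + Z(184) → 345
199 + 345 → 544
The subtree containing R is merged 3 times, so code length = 3.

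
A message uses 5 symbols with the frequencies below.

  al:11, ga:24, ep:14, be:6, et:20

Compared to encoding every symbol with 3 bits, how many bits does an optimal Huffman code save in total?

Fixed-length: 3 bits × 75 symbols = 225 bits.
Huffman merges:
merge be(6) and al(11): 17
merge ep(14) and 17: 31
merge et(20) and ga(24): 44
merge 31 and 44: 75
Huffman total = 17 + 31 + 44 + 75 = 167 bits.
Saving = 225 − 167 = 58 bits.

58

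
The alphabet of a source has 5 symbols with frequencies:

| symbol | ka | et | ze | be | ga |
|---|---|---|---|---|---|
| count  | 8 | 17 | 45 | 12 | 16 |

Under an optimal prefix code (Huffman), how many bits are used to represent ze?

1

Huffman merges, smallest pair first:
combine ka(8), be(12) → 20
combine ga(16), et(17) → 33
combine 20, 33 → 53
combine ze(45), 53 → 98
ze sits one level below the root: a 1-bit codeword.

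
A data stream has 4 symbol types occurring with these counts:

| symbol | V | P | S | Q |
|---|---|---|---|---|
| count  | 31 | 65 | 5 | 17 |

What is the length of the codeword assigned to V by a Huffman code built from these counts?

2

Repeatedly merge the two smallest:
combine S(5), Q(17) → 22
combine 22, V(31) → 53
combine 53, P(65) → 118
V sits 2 levels below the root, so its codeword is 2 bits.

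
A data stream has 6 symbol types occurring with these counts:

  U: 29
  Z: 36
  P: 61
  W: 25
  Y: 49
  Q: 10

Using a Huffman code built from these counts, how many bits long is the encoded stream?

519

Greedily combine the two least-frequent nodes:
combine Q(10), W(25) → 35
combine U(29), 35 → 64
combine Z(36), Y(49) → 85
combine P(61), 64 → 125
combine 85, 125 → 210
The encoded length is the sum of every internal node's weight: 35 + 64 + 85 + 125 + 210 = 519 bits.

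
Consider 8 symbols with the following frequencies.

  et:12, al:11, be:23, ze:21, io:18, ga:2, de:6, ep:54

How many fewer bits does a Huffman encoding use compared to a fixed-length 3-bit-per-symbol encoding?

51

Fixed-length: 3 bits × 147 symbols = 441 bits.
Huffman merges:
ga(2) + de(6) → 8
8 + al(11) → 19
et(12) + io(18) → 30
19 + ze(21) → 40
be(23) + 30 → 53
40 + 53 → 93
ep(54) + 93 → 147
Huffman total = 8 + 19 + 30 + 40 + 53 + 93 + 147 = 390 bits.
Saving = 441 − 390 = 51 bits.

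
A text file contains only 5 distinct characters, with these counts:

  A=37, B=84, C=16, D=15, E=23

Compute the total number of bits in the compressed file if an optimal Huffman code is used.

351

Greedily combine the two least-frequent nodes:
D(15) + C(16) → 31
E(23) + 31 → 54
A(37) + 54 → 91
B(84) + 91 → 175
Total encoded bits = sum of merged weights = 31 + 54 + 91 + 175 = 351.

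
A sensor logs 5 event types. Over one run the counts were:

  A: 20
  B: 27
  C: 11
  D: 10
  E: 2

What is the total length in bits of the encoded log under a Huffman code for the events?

148

Merge the two smallest weights repeatedly:
combine E(2), D(10) → 12
combine C(11), 12 → 23
combine A(20), 23 → 43
combine B(27), 43 → 70
The encoded length is the sum of every internal node's weight: 12 + 23 + 43 + 70 = 148 bits.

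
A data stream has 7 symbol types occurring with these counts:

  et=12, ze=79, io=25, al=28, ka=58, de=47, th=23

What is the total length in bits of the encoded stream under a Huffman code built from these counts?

714

Build the Huffman tree bottom-up:
combine et(12), th(23) → 35
combine io(25), al(28) → 53
combine 35, de(47) → 82
combine 53, ka(58) → 111
combine ze(79), 82 → 161
combine 111, 161 → 272
Each symbol's bit-cost is frequency × depth; summing gives 714 bits (equivalently 35 + 53 + 82 + 111 + 161 + 272).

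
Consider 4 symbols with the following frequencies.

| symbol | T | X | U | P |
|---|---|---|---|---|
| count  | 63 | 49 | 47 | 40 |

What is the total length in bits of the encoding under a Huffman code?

Greedily combine the two least-frequent nodes:
combine P(40), U(47) → 87
combine X(49), T(63) → 112
combine 87, 112 → 199
Total encoded bits = sum of merged weights = 87 + 112 + 199 = 398.

398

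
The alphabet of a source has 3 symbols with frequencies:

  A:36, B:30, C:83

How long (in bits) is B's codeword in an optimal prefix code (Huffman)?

Huffman merges, smallest pair first:
B(30) + A(36) → 66
66 + C(83) → 149
B's leaf is at depth 2, giving a 2-bit codeword.

2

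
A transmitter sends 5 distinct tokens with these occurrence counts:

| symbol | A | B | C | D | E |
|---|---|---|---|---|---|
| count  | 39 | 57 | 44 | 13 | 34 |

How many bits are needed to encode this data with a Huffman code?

Greedily combine the two least-frequent nodes:
combine D(13), E(34) → 47
combine A(39), C(44) → 83
combine 47, B(57) → 104
combine 83, 104 → 187
Each symbol's bit-cost is frequency × depth; summing gives 421 bits (equivalently 47 + 83 + 104 + 187).

421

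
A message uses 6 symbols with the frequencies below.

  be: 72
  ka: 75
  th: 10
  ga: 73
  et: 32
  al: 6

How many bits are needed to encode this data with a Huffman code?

Build the Huffman tree bottom-up:
combine al(6), th(10) → 16
combine 16, et(32) → 48
combine 48, be(72) → 120
combine ga(73), ka(75) → 148
combine 120, 148 → 268
Total encoded bits = sum of merged weights = 16 + 48 + 120 + 148 + 268 = 600.

600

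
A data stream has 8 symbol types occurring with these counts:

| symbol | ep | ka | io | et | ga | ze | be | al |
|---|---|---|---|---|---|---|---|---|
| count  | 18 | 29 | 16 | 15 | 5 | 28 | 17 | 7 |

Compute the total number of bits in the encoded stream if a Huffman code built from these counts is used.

387

Merge the two smallest weights repeatedly:
ga(5) + al(7) → 12
12 + et(15) → 27
io(16) + be(17) → 33
ep(18) + 27 → 45
ze(28) + ka(29) → 57
33 + 45 → 78
57 + 78 → 135
Each symbol's bit-cost is frequency × depth; summing gives 387 bits (equivalently 12 + 27 + 33 + 45 + 57 + 78 + 135).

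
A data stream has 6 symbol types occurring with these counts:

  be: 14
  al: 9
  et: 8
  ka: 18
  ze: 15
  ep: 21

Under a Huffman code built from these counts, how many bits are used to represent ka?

Repeatedly merge the two smallest:
merge et(8) and al(9): 17
merge be(14) and ze(15): 29
merge 17 and ka(18): 35
merge ep(21) and 29: 50
merge 35 and 50: 85
The subtree containing ka is merged 2 times, so code length = 2.

2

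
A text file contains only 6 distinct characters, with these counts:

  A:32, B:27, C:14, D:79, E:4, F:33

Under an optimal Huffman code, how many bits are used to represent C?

Huffman merges, smallest pair first:
E(4) + C(14) → 18
18 + B(27) → 45
A(32) + F(33) → 65
45 + 65 → 110
D(79) + 110 → 189
C sits 4 levels below the root, so its codeword is 4 bits.

4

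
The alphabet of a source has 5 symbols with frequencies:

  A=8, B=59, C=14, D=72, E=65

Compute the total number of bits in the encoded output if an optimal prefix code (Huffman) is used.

458

Merge the two smallest weights repeatedly:
merge A(8) and C(14): 22
merge 22 and B(59): 81
merge E(65) and D(72): 137
merge 81 and 137: 218
Each symbol's bit-cost is frequency × depth; summing gives 458 bits (equivalently 22 + 81 + 137 + 218).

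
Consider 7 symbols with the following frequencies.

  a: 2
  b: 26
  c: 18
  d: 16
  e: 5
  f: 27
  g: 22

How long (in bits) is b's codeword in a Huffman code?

2

Huffman merges, smallest pair first:
combine a(2), e(5) → 7
combine 7, d(16) → 23
combine c(18), g(22) → 40
combine 23, b(26) → 49
combine f(27), 40 → 67
combine 49, 67 → 116
b's leaf is at depth 2, giving a 2-bit codeword.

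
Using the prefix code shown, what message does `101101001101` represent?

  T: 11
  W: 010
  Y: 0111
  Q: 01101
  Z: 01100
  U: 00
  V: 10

VTWQ

Read left to right; each codeword is recognised as soon as it completes (prefix code):
  10→V | 11→T | 010→W | 01101→Q
Decoded message: VTWQ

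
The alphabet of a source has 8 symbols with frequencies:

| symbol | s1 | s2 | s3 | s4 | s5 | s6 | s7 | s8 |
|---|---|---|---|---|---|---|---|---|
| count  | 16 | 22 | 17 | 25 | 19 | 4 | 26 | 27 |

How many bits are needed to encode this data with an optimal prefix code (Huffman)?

461

Greedily combine the two least-frequent nodes:
s6(4) + s1(16) → 20
s3(17) + s5(19) → 36
20 + s2(22) → 42
s4(25) + s7(26) → 51
s8(27) + 36 → 63
42 + 51 → 93
63 + 93 → 156
The encoded length is the sum of every internal node's weight: 20 + 36 + 42 + 51 + 63 + 93 + 156 = 461 bits.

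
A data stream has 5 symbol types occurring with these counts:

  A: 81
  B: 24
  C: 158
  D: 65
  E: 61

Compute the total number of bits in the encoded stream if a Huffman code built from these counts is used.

851

Build the Huffman tree bottom-up:
combine B(24), E(61) → 85
combine D(65), A(81) → 146
combine 85, 146 → 231
combine C(158), 231 → 389
Each symbol's bit-cost is frequency × depth; summing gives 851 bits (equivalently 85 + 146 + 231 + 389).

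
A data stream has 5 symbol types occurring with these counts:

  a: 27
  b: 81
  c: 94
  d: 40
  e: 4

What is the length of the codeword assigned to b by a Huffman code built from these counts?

Huffman merges, smallest pair first:
merge e(4) and a(27): 31
merge 31 and d(40): 71
merge 71 and b(81): 152
merge c(94) and 152: 246
b sits 2 levels below the root, so its codeword is 2 bits.

2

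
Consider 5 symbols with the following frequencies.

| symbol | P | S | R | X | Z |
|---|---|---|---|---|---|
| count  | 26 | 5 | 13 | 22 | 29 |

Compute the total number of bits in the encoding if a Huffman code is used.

208

Merge the two smallest weights repeatedly:
S(5) + R(13) → 18
18 + X(22) → 40
P(26) + Z(29) → 55
40 + 55 → 95
Total encoded bits = sum of merged weights = 18 + 40 + 55 + 95 = 208.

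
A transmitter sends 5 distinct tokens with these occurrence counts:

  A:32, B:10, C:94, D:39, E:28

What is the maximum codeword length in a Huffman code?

4

Merge the two lowest-weight nodes at each step:
combine B(10), E(28) → 38
combine A(32), 38 → 70
combine D(39), 70 → 109
combine C(94), 109 → 203
The rarest symbols sit at the bottom; the longest codeword is 4 bits.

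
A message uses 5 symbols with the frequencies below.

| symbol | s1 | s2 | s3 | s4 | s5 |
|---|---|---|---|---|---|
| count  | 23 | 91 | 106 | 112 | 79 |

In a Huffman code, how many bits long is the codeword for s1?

Huffman merges, smallest pair first:
merge s1(23) and s5(79): 102
merge s2(91) and 102: 193
merge s3(106) and s4(112): 218
merge 193 and 218: 411
s1 sits 3 levels below the root, so its codeword is 3 bits.

3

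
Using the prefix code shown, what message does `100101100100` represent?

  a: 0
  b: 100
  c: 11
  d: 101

Read left to right; each codeword is recognised as soon as it completes (prefix code):
  100→b | 101→d | 100→b | 100→b
Decoded message: bdbb

bdbb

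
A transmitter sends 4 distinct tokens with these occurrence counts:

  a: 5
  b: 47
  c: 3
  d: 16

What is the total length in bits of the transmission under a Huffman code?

Greedily combine the two least-frequent nodes:
c(3) + a(5) → 8
8 + d(16) → 24
24 + b(47) → 71
Total encoded bits = sum of merged weights = 8 + 24 + 71 = 103.

103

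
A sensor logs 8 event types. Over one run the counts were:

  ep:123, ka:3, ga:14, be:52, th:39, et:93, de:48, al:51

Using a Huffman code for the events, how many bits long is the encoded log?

1126

Greedily combine the two least-frequent nodes:
ka(3) + ga(14) → 17
17 + th(39) → 56
de(48) + al(51) → 99
be(52) + 56 → 108
et(93) + 99 → 192
108 + ep(123) → 231
192 + 231 → 423
Each symbol's bit-cost is frequency × depth; summing gives 1126 bits (equivalently 17 + 56 + 99 + 108 + 192 + 231 + 423).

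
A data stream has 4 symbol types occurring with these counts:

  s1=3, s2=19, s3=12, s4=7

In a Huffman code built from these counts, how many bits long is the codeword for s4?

Huffman merges, smallest pair first:
merge s1(3) and s4(7): 10
merge 10 and s3(12): 22
merge s2(19) and 22: 41
s4's leaf is at depth 3, giving a 3-bit codeword.

3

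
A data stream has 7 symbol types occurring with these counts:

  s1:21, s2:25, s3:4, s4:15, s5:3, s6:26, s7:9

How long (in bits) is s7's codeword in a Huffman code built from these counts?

4

Build the tree from the bottom:
merge s5(3) and s3(4): 7
merge 7 and s7(9): 16
merge s4(15) and 16: 31
merge s1(21) and s2(25): 46
merge s6(26) and 31: 57
merge 46 and 57: 103
s7's leaf is at depth 4, giving a 4-bit codeword.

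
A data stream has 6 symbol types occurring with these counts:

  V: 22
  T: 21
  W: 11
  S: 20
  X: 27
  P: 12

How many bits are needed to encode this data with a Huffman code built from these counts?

Merge the two smallest weights repeatedly:
merge W(11) and P(12): 23
merge S(20) and T(21): 41
merge V(22) and 23: 45
merge X(27) and 41: 68
merge 45 and 68: 113
Each symbol's bit-cost is frequency × depth; summing gives 290 bits (equivalently 23 + 41 + 45 + 68 + 113).

290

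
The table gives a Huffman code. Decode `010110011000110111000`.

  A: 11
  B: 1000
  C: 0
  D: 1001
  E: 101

CEDBACAB

Read left to right; each codeword is recognised as soon as it completes (prefix code):
  0→C | 101→E | 1001→D | 1000→B | 11→A | 0→C | 11→A | 1000→B
Decoded message: CEDBACAB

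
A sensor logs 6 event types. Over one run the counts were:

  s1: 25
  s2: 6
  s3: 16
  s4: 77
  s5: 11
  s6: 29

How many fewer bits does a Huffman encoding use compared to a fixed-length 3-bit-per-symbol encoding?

137

Fixed-length: 3 bits × 164 symbols = 492 bits.
Huffman merges:
merge s2(6) and s5(11): 17
merge s3(16) and 17: 33
merge s1(25) and s6(29): 54
merge 33 and 54: 87
merge s4(77) and 87: 164
Huffman total = 17 + 33 + 54 + 87 + 164 = 355 bits.
Saving = 492 − 355 = 137 bits.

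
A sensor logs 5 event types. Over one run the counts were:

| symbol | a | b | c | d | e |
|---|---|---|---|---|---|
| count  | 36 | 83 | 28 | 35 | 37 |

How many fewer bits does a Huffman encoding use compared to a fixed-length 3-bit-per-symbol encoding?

Fixed-length: 3 bits × 219 symbols = 657 bits.
Huffman merges:
merge c(28) and d(35): 63
merge a(36) and e(37): 73
merge 63 and 73: 136
merge b(83) and 136: 219
Huffman total = 63 + 73 + 136 + 219 = 491 bits.
Saving = 657 − 491 = 166 bits.

166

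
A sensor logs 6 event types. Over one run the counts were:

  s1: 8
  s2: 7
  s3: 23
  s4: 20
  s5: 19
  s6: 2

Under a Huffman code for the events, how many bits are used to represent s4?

2

Build the tree from the bottom:
combine s6(2), s2(7) → 9
combine s1(8), 9 → 17
combine 17, s5(19) → 36
combine s4(20), s3(23) → 43
combine 36, 43 → 79
s4 sits 2 levels below the root, so its codeword is 2 bits.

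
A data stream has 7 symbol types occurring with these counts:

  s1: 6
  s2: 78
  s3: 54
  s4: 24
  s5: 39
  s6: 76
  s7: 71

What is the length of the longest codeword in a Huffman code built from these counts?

Merge the two lowest-weight nodes at each step:
merge s1(6) and s4(24): 30
merge 30 and s5(39): 69
merge s3(54) and 69: 123
merge s7(71) and s6(76): 147
merge s2(78) and 123: 201
merge 147 and 201: 348
Maximum depth reached is 5.

5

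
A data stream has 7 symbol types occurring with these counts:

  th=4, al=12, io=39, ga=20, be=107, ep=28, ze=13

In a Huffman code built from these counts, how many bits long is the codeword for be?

1

Huffman merges, smallest pair first:
merge th(4) and al(12): 16
merge ze(13) and 16: 29
merge ga(20) and ep(28): 48
merge 29 and io(39): 68
merge 48 and 68: 116
merge be(107) and 116: 223
be is a child of the root — depth 1, so its codeword is a single bit.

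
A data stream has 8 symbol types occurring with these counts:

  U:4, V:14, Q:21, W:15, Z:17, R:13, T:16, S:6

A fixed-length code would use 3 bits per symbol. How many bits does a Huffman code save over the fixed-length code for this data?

11

Fixed-length: 3 bits × 106 symbols = 318 bits.
Huffman merges:
combine U(4), S(6) → 10
combine 10, R(13) → 23
combine V(14), W(15) → 29
combine T(16), Z(17) → 33
combine Q(21), 23 → 44
combine 29, 33 → 62
combine 44, 62 → 106
Huffman total = 10 + 23 + 29 + 33 + 44 + 62 + 106 = 307 bits.
Saving = 318 − 307 = 11 bits.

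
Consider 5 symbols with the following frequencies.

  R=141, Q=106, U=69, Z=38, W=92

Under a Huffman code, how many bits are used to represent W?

2

Build the tree from the bottom:
merge Z(38) and U(69): 107
merge W(92) and Q(106): 198
merge 107 and R(141): 248
merge 198 and 248: 446
W sits 2 levels below the root, so its codeword is 2 bits.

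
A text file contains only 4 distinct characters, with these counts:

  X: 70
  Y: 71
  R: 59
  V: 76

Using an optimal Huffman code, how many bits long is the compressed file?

Greedily combine the two least-frequent nodes:
merge R(59) and X(70): 129
merge Y(71) and V(76): 147
merge 129 and 147: 276
The encoded length is the sum of every internal node's weight: 129 + 147 + 276 = 552 bits.

552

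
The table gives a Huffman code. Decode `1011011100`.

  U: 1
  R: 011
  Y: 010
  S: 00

Read left to right; each codeword is recognised as soon as it completes (prefix code):
  1→U | 011→R | 011→R | 1→U | 00→S
Decoded message: URRUS

URRUS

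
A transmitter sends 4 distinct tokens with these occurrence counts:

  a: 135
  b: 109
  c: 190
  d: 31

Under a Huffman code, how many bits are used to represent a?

2

Build the tree from the bottom:
d(31) + b(109) → 140
a(135) + 140 → 275
c(190) + 275 → 465
a sits 2 levels below the root, so its codeword is 2 bits.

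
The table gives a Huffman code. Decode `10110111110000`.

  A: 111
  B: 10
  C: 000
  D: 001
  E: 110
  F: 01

Read left to right; each codeword is recognised as soon as it completes (prefix code):
  10→B | 110→E | 111→A | 110→E | 000→C
Decoded message: BEAEC

BEAEC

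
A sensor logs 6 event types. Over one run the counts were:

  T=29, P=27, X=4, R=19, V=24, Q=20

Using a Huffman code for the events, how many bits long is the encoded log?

Merge the two smallest weights repeatedly:
X(4) + R(19) → 23
Q(20) + 23 → 43
V(24) + P(27) → 51
T(29) + 43 → 72
51 + 72 → 123
Total encoded bits = sum of merged weights = 23 + 43 + 51 + 72 + 123 = 312.

312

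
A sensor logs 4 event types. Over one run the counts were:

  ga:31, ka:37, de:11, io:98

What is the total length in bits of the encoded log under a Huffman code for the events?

298

Merge the two smallest weights repeatedly:
combine de(11), ga(31) → 42
combine ka(37), 42 → 79
combine 79, io(98) → 177
Total encoded bits = sum of merged weights = 42 + 79 + 177 = 298.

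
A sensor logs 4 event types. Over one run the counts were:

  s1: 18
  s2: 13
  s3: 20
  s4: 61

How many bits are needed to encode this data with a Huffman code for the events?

194

Build the Huffman tree bottom-up:
combine s2(13), s1(18) → 31
combine s3(20), 31 → 51
combine 51, s4(61) → 112
Total encoded bits = sum of merged weights = 31 + 51 + 112 = 194.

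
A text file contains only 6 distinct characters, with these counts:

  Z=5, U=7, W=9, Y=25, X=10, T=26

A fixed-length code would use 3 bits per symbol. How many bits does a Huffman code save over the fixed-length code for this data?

Fixed-length: 3 bits × 82 symbols = 246 bits.
Huffman merges:
Z(5) + U(7) → 12
W(9) + X(10) → 19
12 + 19 → 31
Y(25) + T(26) → 51
31 + 51 → 82
Huffman total = 12 + 19 + 31 + 51 + 82 = 195 bits.
Saving = 246 − 195 = 51 bits.

51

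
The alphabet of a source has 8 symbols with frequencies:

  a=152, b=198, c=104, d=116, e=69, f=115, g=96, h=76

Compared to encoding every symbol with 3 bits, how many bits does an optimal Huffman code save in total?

Fixed-length: 3 bits × 926 symbols = 2778 bits.
Huffman merges:
merge e(69) and h(76): 145
merge g(96) and c(104): 200
merge f(115) and d(116): 231
merge 145 and a(152): 297
merge b(198) and 200: 398
merge 231 and 297: 528
merge 398 and 528: 926
Huffman total = 145 + 200 + 231 + 297 + 398 + 528 + 926 = 2725 bits.
Saving = 2778 − 2725 = 53 bits.

53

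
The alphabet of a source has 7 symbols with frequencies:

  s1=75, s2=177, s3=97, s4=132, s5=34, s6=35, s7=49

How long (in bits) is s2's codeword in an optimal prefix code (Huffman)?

2

Repeatedly merge the two smallest:
s5(34) + s6(35) → 69
s7(49) + 69 → 118
s1(75) + s3(97) → 172
118 + s4(132) → 250
172 + s2(177) → 349
250 + 349 → 599
s2's leaf is at depth 2, giving a 2-bit codeword.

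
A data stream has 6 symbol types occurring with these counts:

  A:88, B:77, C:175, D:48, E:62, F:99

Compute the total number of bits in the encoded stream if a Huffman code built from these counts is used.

1373

Build the Huffman tree bottom-up:
D(48) + E(62) → 110
B(77) + A(88) → 165
F(99) + 110 → 209
165 + C(175) → 340
209 + 340 → 549
Each symbol's bit-cost is frequency × depth; summing gives 1373 bits (equivalently 110 + 165 + 209 + 340 + 549).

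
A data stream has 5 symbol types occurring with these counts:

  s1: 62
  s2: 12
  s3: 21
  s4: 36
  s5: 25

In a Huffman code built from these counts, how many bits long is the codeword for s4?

2

Huffman merges, smallest pair first:
combine s2(12), s3(21) → 33
combine s5(25), 33 → 58
combine s4(36), 58 → 94
combine s1(62), 94 → 156
The subtree containing s4 is merged 2 times, so code length = 2.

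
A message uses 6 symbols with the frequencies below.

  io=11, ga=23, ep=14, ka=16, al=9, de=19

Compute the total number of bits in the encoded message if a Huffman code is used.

234

Greedily combine the two least-frequent nodes:
combine al(9), io(11) → 20
combine ep(14), ka(16) → 30
combine de(19), 20 → 39
combine ga(23), 30 → 53
combine 39, 53 → 92
Total encoded bits = sum of merged weights = 20 + 30 + 39 + 53 + 92 = 234.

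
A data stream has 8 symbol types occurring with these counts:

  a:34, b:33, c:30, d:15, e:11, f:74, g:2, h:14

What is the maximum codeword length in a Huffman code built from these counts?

5

Merge the two lowest-weight nodes at each step:
merge g(2) and e(11): 13
merge 13 and h(14): 27
merge d(15) and 27: 42
merge c(30) and b(33): 63
merge a(34) and 42: 76
merge 63 and f(74): 137
merge 76 and 137: 213
The first pair merged (g, e) ends up deepest, at depth 5.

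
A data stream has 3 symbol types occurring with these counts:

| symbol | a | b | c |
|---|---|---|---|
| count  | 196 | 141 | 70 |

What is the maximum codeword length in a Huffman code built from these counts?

Merge the two lowest-weight nodes at each step:
combine c(70), b(141) → 211
combine a(196), 211 → 407
Maximum depth reached is 2.

2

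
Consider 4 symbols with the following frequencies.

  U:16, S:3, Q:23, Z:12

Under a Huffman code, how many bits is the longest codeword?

Merge the two lowest-weight nodes at each step:
S(3) + Z(12) → 15
15 + U(16) → 31
Q(23) + 31 → 54
The rarest symbols sit at the bottom; the longest codeword is 3 bits.

3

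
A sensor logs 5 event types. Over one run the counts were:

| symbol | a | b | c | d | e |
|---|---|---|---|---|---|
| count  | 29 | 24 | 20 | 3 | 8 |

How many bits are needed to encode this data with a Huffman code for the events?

Greedily combine the two least-frequent nodes:
d(3) + e(8) → 11
11 + c(20) → 31
b(24) + a(29) → 53
31 + 53 → 84
Each symbol's bit-cost is frequency × depth; summing gives 179 bits (equivalently 11 + 31 + 53 + 84).

179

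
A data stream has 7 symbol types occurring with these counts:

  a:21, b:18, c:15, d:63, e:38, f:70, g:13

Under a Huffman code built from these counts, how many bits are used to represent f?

2

Repeatedly merge the two smallest:
merge g(13) and c(15): 28
merge b(18) and a(21): 39
merge 28 and e(38): 66
merge 39 and d(63): 102
merge 66 and f(70): 136
merge 102 and 136: 238
f sits 2 levels below the root, so its codeword is 2 bits.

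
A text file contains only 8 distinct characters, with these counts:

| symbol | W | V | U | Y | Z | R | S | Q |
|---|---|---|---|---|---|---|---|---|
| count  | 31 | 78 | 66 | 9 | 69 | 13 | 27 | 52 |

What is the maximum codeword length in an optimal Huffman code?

Merge the two lowest-weight nodes at each step:
Y(9) + R(13) → 22
22 + S(27) → 49
W(31) + 49 → 80
Q(52) + U(66) → 118
Z(69) + V(78) → 147
80 + 118 → 198
147 + 198 → 345
The first pair merged (Y, R) ends up deepest, at depth 5.

5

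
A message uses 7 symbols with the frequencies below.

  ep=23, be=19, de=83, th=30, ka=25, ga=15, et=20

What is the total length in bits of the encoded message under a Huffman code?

556

Greedily combine the two least-frequent nodes:
ga(15) + be(19) → 34
et(20) + ep(23) → 43
ka(25) + th(30) → 55
34 + 43 → 77
55 + 77 → 132
de(83) + 132 → 215
Total encoded bits = sum of merged weights = 34 + 43 + 55 + 77 + 132 + 215 = 556.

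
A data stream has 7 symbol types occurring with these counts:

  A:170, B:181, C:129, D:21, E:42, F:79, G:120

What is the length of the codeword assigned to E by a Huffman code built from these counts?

4

Huffman merges, smallest pair first:
D(21) + E(42) → 63
63 + F(79) → 142
G(120) + C(129) → 249
142 + A(170) → 312
B(181) + 249 → 430
312 + 430 → 742
The subtree containing E is merged 4 times, so code length = 4.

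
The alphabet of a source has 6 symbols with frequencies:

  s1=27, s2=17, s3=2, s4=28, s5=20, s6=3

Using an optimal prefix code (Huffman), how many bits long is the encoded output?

Build the Huffman tree bottom-up:
s3(2) + s6(3) → 5
5 + s2(17) → 22
s5(20) + 22 → 42
s1(27) + s4(28) → 55
42 + 55 → 97
Each symbol's bit-cost is frequency × depth; summing gives 221 bits (equivalently 5 + 22 + 42 + 55 + 97).

221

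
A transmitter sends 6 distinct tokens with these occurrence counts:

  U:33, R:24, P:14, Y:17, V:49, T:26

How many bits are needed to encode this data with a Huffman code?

407

Merge the two smallest weights repeatedly:
combine P(14), Y(17) → 31
combine R(24), T(26) → 50
combine 31, U(33) → 64
combine V(49), 50 → 99
combine 64, 99 → 163
The encoded length is the sum of every internal node's weight: 31 + 50 + 64 + 99 + 163 = 407 bits.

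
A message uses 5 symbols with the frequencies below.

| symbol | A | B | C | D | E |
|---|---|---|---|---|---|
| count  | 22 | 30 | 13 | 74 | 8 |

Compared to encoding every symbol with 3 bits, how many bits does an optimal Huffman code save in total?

Fixed-length: 3 bits × 147 symbols = 441 bits.
Huffman merges:
E(8) + C(13) → 21
21 + A(22) → 43
B(30) + 43 → 73
73 + D(74) → 147
Huffman total = 21 + 43 + 73 + 147 = 284 bits.
Saving = 441 − 284 = 157 bits.

157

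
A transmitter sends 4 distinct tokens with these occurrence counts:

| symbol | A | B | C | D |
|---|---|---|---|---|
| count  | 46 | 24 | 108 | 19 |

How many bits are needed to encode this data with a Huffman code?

Merge the two smallest weights repeatedly:
combine D(19), B(24) → 43
combine 43, A(46) → 89
combine 89, C(108) → 197
Each symbol's bit-cost is frequency × depth; summing gives 329 bits (equivalently 43 + 89 + 197).

329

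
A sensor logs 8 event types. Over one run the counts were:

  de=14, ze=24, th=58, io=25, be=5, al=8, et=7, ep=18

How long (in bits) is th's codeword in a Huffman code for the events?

Build the tree from the bottom:
merge be(5) and et(7): 12
merge al(8) and 12: 20
merge de(14) and ep(18): 32
merge 20 and ze(24): 44
merge io(25) and 32: 57
merge 44 and 57: 101
merge th(58) and 101: 159
th sits one level below the root: a 1-bit codeword.

1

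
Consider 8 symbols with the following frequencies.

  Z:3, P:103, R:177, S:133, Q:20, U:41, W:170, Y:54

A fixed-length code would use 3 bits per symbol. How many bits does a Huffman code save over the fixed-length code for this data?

Fixed-length: 3 bits × 701 symbols = 2103 bits.
Huffman merges:
combine Z(3), Q(20) → 23
combine 23, U(41) → 64
combine Y(54), 64 → 118
combine P(103), 118 → 221
combine S(133), W(170) → 303
combine R(177), 221 → 398
combine 303, 398 → 701
Huffman total = 23 + 64 + 118 + 221 + 303 + 398 + 701 = 1828 bits.
Saving = 2103 − 1828 = 275 bits.

275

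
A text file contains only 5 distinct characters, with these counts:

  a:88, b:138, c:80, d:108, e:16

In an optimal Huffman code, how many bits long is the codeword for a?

2

Repeatedly merge the two smallest:
combine e(16), c(80) → 96
combine a(88), 96 → 184
combine d(108), b(138) → 246
combine 184, 246 → 430
a's leaf is at depth 2, giving a 2-bit codeword.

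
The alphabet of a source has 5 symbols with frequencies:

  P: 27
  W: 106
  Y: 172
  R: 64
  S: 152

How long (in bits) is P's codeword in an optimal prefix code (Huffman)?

Build the tree from the bottom:
P(27) + R(64) → 91
91 + W(106) → 197
S(152) + Y(172) → 324
197 + 324 → 521
P sits 3 levels below the root, so its codeword is 3 bits.

3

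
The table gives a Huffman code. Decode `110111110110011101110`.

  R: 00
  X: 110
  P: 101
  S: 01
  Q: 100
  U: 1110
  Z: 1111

XZPQUU

Read left to right; each codeword is recognised as soon as it completes (prefix code):
  110→X | 1111→Z | 101→P | 100→Q | 1110→U | 1110→U
Decoded message: XZPQUU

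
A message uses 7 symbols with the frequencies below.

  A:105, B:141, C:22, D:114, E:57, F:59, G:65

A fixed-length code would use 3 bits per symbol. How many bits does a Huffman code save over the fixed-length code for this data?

176

Fixed-length: 3 bits × 563 symbols = 1689 bits.
Huffman merges:
C(22) + E(57) → 79
F(59) + G(65) → 124
79 + A(105) → 184
D(114) + 124 → 238
B(141) + 184 → 325
238 + 325 → 563
Huffman total = 79 + 124 + 184 + 238 + 325 + 563 = 1513 bits.
Saving = 1689 − 1513 = 176 bits.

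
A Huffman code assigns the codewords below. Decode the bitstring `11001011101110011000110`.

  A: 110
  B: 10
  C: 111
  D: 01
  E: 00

ADDACEAEA

Read left to right; each codeword is recognised as soon as it completes (prefix code):
  110→A | 01→D | 01→D | 110→A | 111→C | 00→E | 110→A | 00→E | 110→A
Decoded message: ADDACEAEA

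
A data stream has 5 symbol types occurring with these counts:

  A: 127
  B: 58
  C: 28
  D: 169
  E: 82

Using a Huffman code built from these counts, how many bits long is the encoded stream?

1013

Merge the two smallest weights repeatedly:
combine C(28), B(58) → 86
combine E(82), 86 → 168
combine A(127), 168 → 295
combine D(169), 295 → 464
Total encoded bits = sum of merged weights = 86 + 168 + 295 + 464 = 1013.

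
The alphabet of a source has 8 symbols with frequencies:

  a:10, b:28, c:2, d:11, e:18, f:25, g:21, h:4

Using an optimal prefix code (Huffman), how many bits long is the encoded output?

Merge the two smallest weights repeatedly:
c(2) + h(4) → 6
6 + a(10) → 16
d(11) + 16 → 27
e(18) + g(21) → 39
f(25) + 27 → 52
b(28) + 39 → 67
52 + 67 → 119
The encoded length is the sum of every internal node's weight: 6 + 16 + 27 + 39 + 52 + 67 + 119 = 326 bits.

326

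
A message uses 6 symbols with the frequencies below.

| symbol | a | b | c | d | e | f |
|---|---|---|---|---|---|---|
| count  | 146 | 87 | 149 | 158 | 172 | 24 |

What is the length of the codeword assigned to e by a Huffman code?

2

Repeatedly merge the two smallest:
merge f(24) and b(87): 111
merge 111 and a(146): 257
merge c(149) and d(158): 307
merge e(172) and 257: 429
merge 307 and 429: 736
e sits 2 levels below the root, so its codeword is 2 bits.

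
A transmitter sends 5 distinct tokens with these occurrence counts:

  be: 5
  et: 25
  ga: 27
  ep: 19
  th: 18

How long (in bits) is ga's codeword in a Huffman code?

Repeatedly merge the two smallest:
combine be(5), th(18) → 23
combine ep(19), 23 → 42
combine et(25), ga(27) → 52
combine 42, 52 → 94
ga sits 2 levels below the root, so its codeword is 2 bits.

2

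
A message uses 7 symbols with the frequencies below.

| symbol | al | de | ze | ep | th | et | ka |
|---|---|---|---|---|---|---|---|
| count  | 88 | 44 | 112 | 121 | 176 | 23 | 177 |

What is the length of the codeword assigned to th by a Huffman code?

2

Huffman merges, smallest pair first:
et(23) + de(44) → 67
67 + al(88) → 155
ze(112) + ep(121) → 233
155 + th(176) → 331
ka(177) + 233 → 410
331 + 410 → 741
th's leaf is at depth 2, giving a 2-bit codeword.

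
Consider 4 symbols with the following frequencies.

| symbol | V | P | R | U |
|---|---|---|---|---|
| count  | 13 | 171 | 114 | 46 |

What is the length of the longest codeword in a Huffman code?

Merge the two lowest-weight nodes at each step:
combine V(13), U(46) → 59
combine 59, R(114) → 173
combine P(171), 173 → 344
The first pair merged (V, U) ends up deepest, at depth 3.

3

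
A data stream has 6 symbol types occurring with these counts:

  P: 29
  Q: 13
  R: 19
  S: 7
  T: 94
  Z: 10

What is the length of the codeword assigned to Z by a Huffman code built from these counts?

Build the tree from the bottom:
merge S(7) and Z(10): 17
merge Q(13) and 17: 30
merge R(19) and P(29): 48
merge 30 and 48: 78
merge 78 and T(94): 172
The subtree containing Z is merged 4 times, so code length = 4.

4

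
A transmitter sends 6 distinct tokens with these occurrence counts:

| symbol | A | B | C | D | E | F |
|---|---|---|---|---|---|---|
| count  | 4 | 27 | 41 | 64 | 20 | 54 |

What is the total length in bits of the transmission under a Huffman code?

Greedily combine the two least-frequent nodes:
combine A(4), E(20) → 24
combine 24, B(27) → 51
combine C(41), 51 → 92
combine F(54), D(64) → 118
combine 92, 118 → 210
Total encoded bits = sum of merged weights = 24 + 51 + 92 + 118 + 210 = 495.

495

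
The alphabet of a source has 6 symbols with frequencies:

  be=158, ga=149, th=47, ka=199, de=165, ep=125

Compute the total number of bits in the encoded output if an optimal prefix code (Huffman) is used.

Build the Huffman tree bottom-up:
combine th(47), ep(125) → 172
combine ga(149), be(158) → 307
combine de(165), 172 → 337
combine ka(199), 307 → 506
combine 337, 506 → 843
Each symbol's bit-cost is frequency × depth; summing gives 2165 bits (equivalently 172 + 307 + 337 + 506 + 843).

2165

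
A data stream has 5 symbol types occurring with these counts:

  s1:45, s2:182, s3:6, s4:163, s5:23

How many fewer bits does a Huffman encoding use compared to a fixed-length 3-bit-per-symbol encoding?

498

Fixed-length: 3 bits × 419 symbols = 1257 bits.
Huffman merges:
combine s3(6), s5(23) → 29
combine 29, s1(45) → 74
combine 74, s4(163) → 237
combine s2(182), 237 → 419
Huffman total = 29 + 74 + 237 + 419 = 759 bits.
Saving = 1257 − 759 = 498 bits.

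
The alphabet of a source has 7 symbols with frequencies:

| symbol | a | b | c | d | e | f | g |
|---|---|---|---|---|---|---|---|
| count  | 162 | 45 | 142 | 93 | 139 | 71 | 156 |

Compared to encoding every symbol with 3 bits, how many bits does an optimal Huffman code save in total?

202

Fixed-length: 3 bits × 808 symbols = 2424 bits.
Huffman merges:
b(45) + f(71) → 116
d(93) + 116 → 209
e(139) + c(142) → 281
g(156) + a(162) → 318
209 + 281 → 490
318 + 490 → 808
Huffman total = 116 + 209 + 281 + 318 + 490 + 808 = 2222 bits.
Saving = 2424 − 2222 = 202 bits.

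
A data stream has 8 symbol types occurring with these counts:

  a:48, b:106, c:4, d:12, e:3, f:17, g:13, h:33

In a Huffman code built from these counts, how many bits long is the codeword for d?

4

Build the tree from the bottom:
merge e(3) and c(4): 7
merge 7 and d(12): 19
merge g(13) and f(17): 30
merge 19 and 30: 49
merge h(33) and a(48): 81
merge 49 and 81: 130
merge b(106) and 130: 236
d sits 4 levels below the root, so its codeword is 4 bits.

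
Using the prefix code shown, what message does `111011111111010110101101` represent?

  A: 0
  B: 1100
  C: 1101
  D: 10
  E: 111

EAEECACAC

Read left to right; each codeword is recognised as soon as it completes (prefix code):
  111→E | 0→A | 111→E | 111→E | 1101→C | 0→A | 1101→C | 0→A | 1101→C
Decoded message: EAEECACAC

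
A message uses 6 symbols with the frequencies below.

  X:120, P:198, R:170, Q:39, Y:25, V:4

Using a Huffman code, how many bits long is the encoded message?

1199

Greedily combine the two least-frequent nodes:
V(4) + Y(25) → 29
29 + Q(39) → 68
68 + X(120) → 188
R(170) + 188 → 358
P(198) + 358 → 556
Total encoded bits = sum of merged weights = 29 + 68 + 188 + 358 + 556 = 1199.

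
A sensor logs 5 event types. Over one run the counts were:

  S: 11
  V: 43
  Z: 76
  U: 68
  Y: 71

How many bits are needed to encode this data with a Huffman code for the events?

Greedily combine the two least-frequent nodes:
merge S(11) and V(43): 54
merge 54 and U(68): 122
merge Y(71) and Z(76): 147
merge 122 and 147: 269
The encoded length is the sum of every internal node's weight: 54 + 122 + 147 + 269 = 592 bits.

592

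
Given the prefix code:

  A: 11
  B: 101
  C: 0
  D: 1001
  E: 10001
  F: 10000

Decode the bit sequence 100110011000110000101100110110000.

Read left to right; each codeword is recognised as soon as it completes (prefix code):
  1001→D | 1001→D | 10001→E | 10000→F | 101→B | 1001→D | 101→B | 10000→F
Decoded message: DDEFBDBF

DDEFBDBF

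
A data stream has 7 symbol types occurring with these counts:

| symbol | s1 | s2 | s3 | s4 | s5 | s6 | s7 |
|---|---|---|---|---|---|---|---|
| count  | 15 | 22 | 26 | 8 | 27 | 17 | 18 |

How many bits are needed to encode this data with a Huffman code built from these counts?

Greedily combine the two least-frequent nodes:
merge s4(8) and s1(15): 23
merge s6(17) and s7(18): 35
merge s2(22) and 23: 45
merge s3(26) and s5(27): 53
merge 35 and 45: 80
merge 53 and 80: 133
Total encoded bits = sum of merged weights = 23 + 35 + 45 + 53 + 80 + 133 = 369.

369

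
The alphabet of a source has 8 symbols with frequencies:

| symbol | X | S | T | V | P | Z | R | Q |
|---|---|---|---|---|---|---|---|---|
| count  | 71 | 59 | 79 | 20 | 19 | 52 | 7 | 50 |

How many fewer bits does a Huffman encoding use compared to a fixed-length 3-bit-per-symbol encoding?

78

Fixed-length: 3 bits × 357 symbols = 1071 bits.
Huffman merges:
R(7) + P(19) → 26
V(20) + 26 → 46
46 + Q(50) → 96
Z(52) + S(59) → 111
X(71) + T(79) → 150
96 + 111 → 207
150 + 207 → 357
Huffman total = 26 + 46 + 96 + 111 + 150 + 207 + 357 = 993 bits.
Saving = 1071 − 993 = 78 bits.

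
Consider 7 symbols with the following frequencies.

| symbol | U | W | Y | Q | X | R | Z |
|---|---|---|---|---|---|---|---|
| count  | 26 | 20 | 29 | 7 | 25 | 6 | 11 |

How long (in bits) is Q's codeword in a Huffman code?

Repeatedly merge the two smallest:
R(6) + Q(7) → 13
Z(11) + 13 → 24
W(20) + 24 → 44
X(25) + U(26) → 51
Y(29) + 44 → 73
51 + 73 → 124
The subtree containing Q is merged 5 times, so code length = 5.

5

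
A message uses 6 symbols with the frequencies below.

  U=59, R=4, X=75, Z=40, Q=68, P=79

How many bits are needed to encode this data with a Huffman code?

Build the Huffman tree bottom-up:
merge R(4) and Z(40): 44
merge 44 and U(59): 103
merge Q(68) and X(75): 143
merge P(79) and 103: 182
merge 143 and 182: 325
Total encoded bits = sum of merged weights = 44 + 103 + 143 + 182 + 325 = 797.

797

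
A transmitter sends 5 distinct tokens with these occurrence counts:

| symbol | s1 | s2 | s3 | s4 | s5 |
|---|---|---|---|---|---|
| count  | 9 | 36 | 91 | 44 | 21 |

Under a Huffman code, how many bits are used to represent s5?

4

Huffman merges, smallest pair first:
combine s1(9), s5(21) → 30
combine 30, s2(36) → 66
combine s4(44), 66 → 110
combine s3(91), 110 → 201
s5 sits 4 levels below the root, so its codeword is 4 bits.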